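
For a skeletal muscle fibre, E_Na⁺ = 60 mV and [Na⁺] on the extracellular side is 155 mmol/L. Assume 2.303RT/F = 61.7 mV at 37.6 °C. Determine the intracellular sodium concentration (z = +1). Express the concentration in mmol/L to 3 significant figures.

Nernst: E = (61.7/1) · log₁₀([out]/[in]), so log₁₀([out]/[in]) = 60.0 × 1 / 61.7 = 0.9724.
[out]/[in] = 10^(0.9724) = 9.385.
[in] = 155 / 9.385 = 16.52 mmol/L.

16.5 mmol/L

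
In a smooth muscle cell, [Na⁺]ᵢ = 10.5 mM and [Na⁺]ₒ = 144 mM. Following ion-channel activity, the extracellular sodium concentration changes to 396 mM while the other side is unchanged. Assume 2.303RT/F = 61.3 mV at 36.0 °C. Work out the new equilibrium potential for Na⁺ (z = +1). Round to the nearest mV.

After the shift: [Na⁺]_out = 396, [Na⁺]_in = 10.5 mM.
E_new = (61.3/1)·log₁₀(396/10.5) = 61.30 · (1.5765) = 96.64 mV

97 mV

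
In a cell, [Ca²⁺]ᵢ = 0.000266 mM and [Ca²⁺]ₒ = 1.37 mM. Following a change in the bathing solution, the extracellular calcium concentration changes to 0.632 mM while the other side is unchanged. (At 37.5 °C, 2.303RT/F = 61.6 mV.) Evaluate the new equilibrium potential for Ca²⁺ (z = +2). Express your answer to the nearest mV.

104 mV

After the shift: [Ca²⁺]_out = 0.632, [Ca²⁺]_in = 0.000266 mM.
E_new = (61.6/2)·log₁₀(0.632/0.000266) = 30.80 · (3.3758) = 103.98 mV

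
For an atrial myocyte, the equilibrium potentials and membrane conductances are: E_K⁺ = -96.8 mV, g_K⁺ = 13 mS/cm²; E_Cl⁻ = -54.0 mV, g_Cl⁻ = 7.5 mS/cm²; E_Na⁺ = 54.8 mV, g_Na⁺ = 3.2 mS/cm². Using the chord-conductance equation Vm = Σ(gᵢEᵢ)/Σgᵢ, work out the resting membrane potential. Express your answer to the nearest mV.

Σ gᵢEᵢ = 13·(-96.8) + 7.5·(-54.0) + 3.2·(54.8) = -1488.04
Σ gᵢ = 13 + 7.5 + 3.2 = 23.7
Vm = -1488.04 / 23.7 = -62.79 mV

-63 mV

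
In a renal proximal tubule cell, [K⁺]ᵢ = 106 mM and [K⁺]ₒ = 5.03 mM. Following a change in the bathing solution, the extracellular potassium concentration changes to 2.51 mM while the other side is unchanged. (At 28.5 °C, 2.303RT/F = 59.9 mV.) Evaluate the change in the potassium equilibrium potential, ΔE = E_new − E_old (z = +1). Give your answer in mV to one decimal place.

E_old = (59.9/1)·log₁₀(5.03/106) = -79.29 mV
E_new = (59.9/1)·log₁₀(2.51/106) = -97.38 mV
ΔE = -97.38 − (-79.29) = -18.08 mV

-18.1 mV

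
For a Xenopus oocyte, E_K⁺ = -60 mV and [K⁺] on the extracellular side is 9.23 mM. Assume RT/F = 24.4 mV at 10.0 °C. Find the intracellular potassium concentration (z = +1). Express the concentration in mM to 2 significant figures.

Nernst: E = (24.4/1) · ln([out]/[in]), so ln([out]/[in]) = -60.0 × 1 / 24.4 = -2.4590.
[out]/[in] = e^(-2.4590) = 0.08552.
[in] = 9.23 / 0.08552 = 107.9 mM.

110 mM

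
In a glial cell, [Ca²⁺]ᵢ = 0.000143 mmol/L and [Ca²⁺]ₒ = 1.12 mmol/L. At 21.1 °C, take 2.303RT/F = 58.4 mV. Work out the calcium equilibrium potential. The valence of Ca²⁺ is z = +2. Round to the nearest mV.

E = (58.4/z) · log₁₀([Ca²⁺]_out/[Ca²⁺]_in) with z = +2.
= (58.4/2) · log₁₀(1.12/0.000143) = 29.20 · log₁₀(7832)
= 29.20 · (3.8939) = 113.70 mV

114 mV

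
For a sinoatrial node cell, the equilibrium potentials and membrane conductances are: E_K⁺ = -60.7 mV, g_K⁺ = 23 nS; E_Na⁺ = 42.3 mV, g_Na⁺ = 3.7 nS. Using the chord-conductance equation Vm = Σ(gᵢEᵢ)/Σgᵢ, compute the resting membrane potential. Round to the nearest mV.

Σ gᵢEᵢ = 23·(-60.7) + 3.7·(42.3) = -1239.59
Σ gᵢ = 23 + 3.7 = 26.7
Vm = -1239.59 / 26.7 = -46.43 mV

-46 mV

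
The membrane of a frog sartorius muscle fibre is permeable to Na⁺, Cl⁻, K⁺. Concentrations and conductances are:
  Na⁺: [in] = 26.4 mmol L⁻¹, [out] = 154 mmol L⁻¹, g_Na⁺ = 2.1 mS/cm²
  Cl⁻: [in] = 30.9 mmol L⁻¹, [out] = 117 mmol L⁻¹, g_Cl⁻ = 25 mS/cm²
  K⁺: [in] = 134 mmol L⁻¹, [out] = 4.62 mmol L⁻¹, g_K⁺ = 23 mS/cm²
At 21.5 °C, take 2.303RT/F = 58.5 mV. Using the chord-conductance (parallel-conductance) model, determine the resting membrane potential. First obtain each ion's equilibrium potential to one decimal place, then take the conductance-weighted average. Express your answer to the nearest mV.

E_Na⁺ = (58.5/1)·log₁₀(154/26.4) = 44.8 mV
E_Cl⁻ = (58.5/-1)·log₁₀(117/30.9) = -33.8 mV
E_K⁺ = (58.5/1)·log₁₀(4.62/134) = -85.6 mV
Vm = (Σ gᵢEᵢ)/(Σ gᵢ) = (2.1·44.8 + 25·-33.8 + 23·-85.6) / (2.1 + 25 + 23)
= -2719.72 / 50.1 = -54.29 mV

-54 mV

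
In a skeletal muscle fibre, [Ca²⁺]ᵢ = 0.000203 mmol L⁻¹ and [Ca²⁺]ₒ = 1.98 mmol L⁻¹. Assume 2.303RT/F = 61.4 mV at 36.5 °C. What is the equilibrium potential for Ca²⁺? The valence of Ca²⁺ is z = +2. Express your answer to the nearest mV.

E = (61.4/z) · log₁₀([Ca²⁺]_out/[Ca²⁺]_in) with z = +2.
= (61.4/2) · log₁₀(1.98/0.000203) = 30.70 · log₁₀(9754)
= 30.70 · (3.9892) = 122.47 mV

122 mV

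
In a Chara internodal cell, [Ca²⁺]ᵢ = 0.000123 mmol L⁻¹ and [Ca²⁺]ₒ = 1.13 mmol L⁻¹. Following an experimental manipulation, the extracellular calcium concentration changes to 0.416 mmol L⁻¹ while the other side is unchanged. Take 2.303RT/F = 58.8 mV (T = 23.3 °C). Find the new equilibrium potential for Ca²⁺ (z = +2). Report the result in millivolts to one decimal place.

After the shift: [Ca²⁺]_out = 0.416, [Ca²⁺]_in = 0.000123 mmol L⁻¹.
E_new = (58.8/2)·log₁₀(0.416/0.000123) = 29.40 · (3.5292) = 103.76 mV

103.8 mV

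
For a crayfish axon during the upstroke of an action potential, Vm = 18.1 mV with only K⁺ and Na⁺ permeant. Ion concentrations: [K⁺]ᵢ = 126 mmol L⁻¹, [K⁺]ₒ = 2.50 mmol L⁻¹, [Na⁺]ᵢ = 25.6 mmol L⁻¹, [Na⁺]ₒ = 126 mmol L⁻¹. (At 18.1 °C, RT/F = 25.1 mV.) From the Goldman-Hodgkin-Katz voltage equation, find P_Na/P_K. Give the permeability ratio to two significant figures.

Let α = P_Na/P_K. GHK: Vm = 25.1·ln[(Kₒ + α·Naₒ)/(Kᵢ + α·Naᵢ)].
e^(Vm/25.1) = e^(18.1/25.1) = 2.0567
So 2.0567·(Kᵢ + α·Naᵢ) = Kₒ + α·Naₒ → α = (2.0567·126.0 − 2.5) / (126.0 − 2.0567·25.6)
α = (259.1 − 2.5) / (126.0 − 52.65) = 256.6/73.35 = 3.499

3.5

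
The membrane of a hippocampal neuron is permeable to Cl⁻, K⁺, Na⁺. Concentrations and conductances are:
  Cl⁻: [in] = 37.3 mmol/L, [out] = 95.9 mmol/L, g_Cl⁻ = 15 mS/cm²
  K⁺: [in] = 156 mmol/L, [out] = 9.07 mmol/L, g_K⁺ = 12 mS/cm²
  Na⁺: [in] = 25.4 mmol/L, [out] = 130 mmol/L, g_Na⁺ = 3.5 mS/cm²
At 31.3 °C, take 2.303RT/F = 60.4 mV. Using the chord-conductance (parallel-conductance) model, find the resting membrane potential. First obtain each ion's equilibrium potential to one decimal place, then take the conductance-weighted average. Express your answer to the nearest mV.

-37 mV

E_Cl⁻ = (60.4/-1)·log₁₀(95.9/37.3) = -24.8 mV
E_K⁺ = (60.4/1)·log₁₀(9.07/156) = -74.6 mV
E_Na⁺ = (60.4/1)·log₁₀(130/25.4) = 42.8 mV
Vm = (Σ gᵢEᵢ)/(Σ gᵢ) = (15·-24.8 + 12·-74.6 + 3.5·42.8) / (15 + 12 + 3.5)
= -1117.40 / 30.5 = -36.64 mV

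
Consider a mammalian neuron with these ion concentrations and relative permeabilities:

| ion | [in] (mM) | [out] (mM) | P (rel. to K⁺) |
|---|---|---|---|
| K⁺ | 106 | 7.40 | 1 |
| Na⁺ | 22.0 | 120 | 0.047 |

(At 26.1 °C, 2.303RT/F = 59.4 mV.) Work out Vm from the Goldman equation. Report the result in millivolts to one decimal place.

-54.3 mV

Vm = 59.4 · log₁₀[(Σ P·[cation]ₒ + Σ P·[anion]ᵢ) / (Σ P·[cation]ᵢ + Σ P·[anion]ₒ)]
Numerator = 1×7.40 + 0.047×120 = 13.04
Denominator = 1×106 + 0.047×22.0 = 107
Vm = 59.4 · log₁₀(0.12183) = 59.4 × (-0.9142) = -54.31 mV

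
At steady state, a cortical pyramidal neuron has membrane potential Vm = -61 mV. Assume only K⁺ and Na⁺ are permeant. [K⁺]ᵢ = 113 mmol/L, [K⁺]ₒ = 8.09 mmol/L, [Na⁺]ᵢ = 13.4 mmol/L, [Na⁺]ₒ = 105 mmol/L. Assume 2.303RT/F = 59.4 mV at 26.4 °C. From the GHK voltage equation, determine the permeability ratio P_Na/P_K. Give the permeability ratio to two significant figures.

0.024

Let α = P_Na/P_K. GHK: Vm = 59.4·log₁₀[(Kₒ + α·Naₒ)/(Kᵢ + α·Naᵢ)].
10^(Vm/59.4) = 10^(-61.0/59.4) = 0.093986
So 0.093986·(Kᵢ + α·Naᵢ) = Kₒ + α·Naₒ → α = (0.093986·113.0 − 8.09) / (105.0 − 0.093986·13.4)
α = (10.62 − 8.09) / (105.0 − 1.259) = 2.53/103.7 = 0.02439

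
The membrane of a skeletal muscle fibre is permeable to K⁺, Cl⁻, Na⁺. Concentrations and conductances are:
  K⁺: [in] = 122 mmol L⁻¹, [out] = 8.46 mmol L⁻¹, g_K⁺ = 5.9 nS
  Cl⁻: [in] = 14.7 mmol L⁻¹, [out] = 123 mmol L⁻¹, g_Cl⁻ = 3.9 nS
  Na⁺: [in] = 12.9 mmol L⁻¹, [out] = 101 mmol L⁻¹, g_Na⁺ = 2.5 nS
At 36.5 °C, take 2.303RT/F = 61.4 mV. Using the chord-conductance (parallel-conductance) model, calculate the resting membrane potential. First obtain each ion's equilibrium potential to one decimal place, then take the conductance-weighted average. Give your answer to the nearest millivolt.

E_K⁺ = (61.4/1)·log₁₀(8.46/122) = -71.2 mV
E_Cl⁻ = (61.4/-1)·log₁₀(123/14.7) = -56.6 mV
E_Na⁺ = (61.4/1)·log₁₀(101/12.9) = 54.9 mV
Vm = (Σ gᵢEᵢ)/(Σ gᵢ) = (5.9·-71.2 + 3.9·-56.6 + 2.5·54.9) / (5.9 + 3.9 + 2.5)
= -503.57 / 12.3 = -40.94 mV

-41 mV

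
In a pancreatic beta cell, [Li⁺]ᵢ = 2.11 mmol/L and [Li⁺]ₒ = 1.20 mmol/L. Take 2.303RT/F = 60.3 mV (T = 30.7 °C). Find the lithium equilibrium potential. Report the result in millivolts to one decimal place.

E = (60.3/z) · log₁₀([Li⁺]_out/[Li⁺]_in) with z = +1.
= (60.3/1) · log₁₀(1.20/2.11) = 60.30 · log₁₀(0.5687)
= 60.30 · (-0.2451) = -14.78 mV

-14.8 mV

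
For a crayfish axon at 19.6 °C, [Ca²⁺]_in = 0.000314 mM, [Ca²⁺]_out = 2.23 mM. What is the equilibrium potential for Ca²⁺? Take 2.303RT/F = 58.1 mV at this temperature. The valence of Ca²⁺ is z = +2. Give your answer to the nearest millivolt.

112 mV

E = (58.1/z) · log₁₀([Ca²⁺]_out/[Ca²⁺]_in) with z = +2.
= (58.1/2) · log₁₀(2.23/0.000314) = 29.05 · log₁₀(7102)
= 29.05 · (3.8514) = 111.88 mV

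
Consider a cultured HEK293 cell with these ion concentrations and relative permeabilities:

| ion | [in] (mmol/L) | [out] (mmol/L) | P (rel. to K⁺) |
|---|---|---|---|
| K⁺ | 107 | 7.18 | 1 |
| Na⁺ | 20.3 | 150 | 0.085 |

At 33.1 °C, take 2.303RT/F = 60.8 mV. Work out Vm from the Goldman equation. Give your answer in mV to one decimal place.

-44.8 mV

Vm = 60.8 · log₁₀[(Σ P·[cation]ₒ + Σ P·[anion]ᵢ) / (Σ P·[cation]ᵢ + Σ P·[anion]ₒ)]
Numerator = 1×7.18 + 0.085×150 = 19.93
Denominator = 1×107 + 0.085×20.3 = 108.7
Vm = 60.8 · log₁₀(0.18331) = 60.8 × (-0.7368) = -44.80 mV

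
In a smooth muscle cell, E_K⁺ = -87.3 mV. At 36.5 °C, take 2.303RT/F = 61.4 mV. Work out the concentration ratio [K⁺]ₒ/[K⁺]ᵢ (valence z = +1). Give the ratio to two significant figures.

0.038

log₁₀([out]/[in]) = E·z/(61.4) = -87.3 × 1 / 61.4 = -1.4218
[out]/[in] = 10^(-1.4218) = 0.03786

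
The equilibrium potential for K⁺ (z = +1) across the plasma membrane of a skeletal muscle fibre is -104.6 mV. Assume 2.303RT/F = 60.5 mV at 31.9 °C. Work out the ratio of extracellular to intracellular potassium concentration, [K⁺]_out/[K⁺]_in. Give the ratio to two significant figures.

0.019

log₁₀([out]/[in]) = E·z/(60.5) = -104.6 × 1 / 60.5 = -1.7289
[out]/[in] = 10^(-1.7289) = 0.01867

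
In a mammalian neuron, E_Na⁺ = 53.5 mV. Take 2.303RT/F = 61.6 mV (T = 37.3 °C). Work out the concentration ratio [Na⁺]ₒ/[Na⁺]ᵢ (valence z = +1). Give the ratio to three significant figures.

7.39

log₁₀([out]/[in]) = E·z/(61.6) = 53.5 × 1 / 61.6 = 0.8685
[out]/[in] = 10^(0.8685) = 7.388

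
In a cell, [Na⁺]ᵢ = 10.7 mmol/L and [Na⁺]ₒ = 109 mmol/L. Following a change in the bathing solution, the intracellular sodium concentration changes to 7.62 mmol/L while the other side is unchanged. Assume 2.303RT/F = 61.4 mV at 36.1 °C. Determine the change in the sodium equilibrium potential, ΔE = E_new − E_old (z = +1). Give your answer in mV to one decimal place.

9.1 mV

E_old = (61.4/1)·log₁₀(109/10.7) = 61.89 mV
E_new = (61.4/1)·log₁₀(109/7.62) = 70.95 mV
ΔE = 70.95 − (61.89) = 9.05 mV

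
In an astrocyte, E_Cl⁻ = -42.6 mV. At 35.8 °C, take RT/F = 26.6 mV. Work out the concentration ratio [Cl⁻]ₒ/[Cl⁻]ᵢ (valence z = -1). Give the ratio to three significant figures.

ln([out]/[in]) = E·z/(26.6) = -42.6 × -1 / 26.6 = 1.6015
[out]/[in] = e^(1.6015) = 4.96

4.96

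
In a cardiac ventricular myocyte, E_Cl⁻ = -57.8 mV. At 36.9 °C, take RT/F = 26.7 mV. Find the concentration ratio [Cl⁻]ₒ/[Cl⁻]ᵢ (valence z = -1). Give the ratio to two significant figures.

ln([out]/[in]) = E·z/(26.7) = -57.8 × -1 / 26.7 = 2.1648
[out]/[in] = e^(2.1648) = 8.713

8.7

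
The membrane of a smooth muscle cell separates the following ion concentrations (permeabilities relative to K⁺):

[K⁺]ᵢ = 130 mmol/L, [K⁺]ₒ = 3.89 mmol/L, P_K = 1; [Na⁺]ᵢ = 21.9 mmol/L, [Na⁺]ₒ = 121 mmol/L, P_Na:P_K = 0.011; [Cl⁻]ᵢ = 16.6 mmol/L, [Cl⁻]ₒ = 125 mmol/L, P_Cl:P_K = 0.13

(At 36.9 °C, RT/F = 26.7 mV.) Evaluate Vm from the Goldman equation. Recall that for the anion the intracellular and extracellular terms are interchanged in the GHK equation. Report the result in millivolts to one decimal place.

-79.8 mV

Vm = 26.7 · ln[(Σ P·[cation]ₒ + Σ P·[anion]ᵢ) / (Σ P·[cation]ᵢ + Σ P·[anion]ₒ)]
Numerator = 1×3.89 + 0.011×121 + 0.13×16.6 = 7.379
Denominator = 1×130 + 0.011×21.9 + 0.13×125 = 146.5
Vm = 26.7 · ln(0.050372) = 26.7 × (-2.9883) = -79.79 mV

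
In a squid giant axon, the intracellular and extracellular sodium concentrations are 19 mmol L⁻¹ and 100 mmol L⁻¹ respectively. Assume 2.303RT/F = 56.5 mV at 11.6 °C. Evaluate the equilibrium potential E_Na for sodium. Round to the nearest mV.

E = (56.5/z) · log₁₀([Na⁺]_out/[Na⁺]_in) with z = +1.
= (56.5/1) · log₁₀(100/19) = 56.50 · log₁₀(5.263)
= 56.50 · (0.7212) = 40.75 mV

41 mV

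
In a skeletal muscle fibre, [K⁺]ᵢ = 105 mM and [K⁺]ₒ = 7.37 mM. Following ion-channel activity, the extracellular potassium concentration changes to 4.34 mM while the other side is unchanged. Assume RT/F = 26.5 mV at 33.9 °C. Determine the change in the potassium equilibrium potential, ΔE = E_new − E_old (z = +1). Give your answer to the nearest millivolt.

-14 mV

E_old = (26.5/1)·ln(7.37/105) = -70.40 mV
E_new = (26.5/1)·ln(4.34/105) = -84.43 mV
ΔE = -84.43 − (-70.40) = -14.03 mV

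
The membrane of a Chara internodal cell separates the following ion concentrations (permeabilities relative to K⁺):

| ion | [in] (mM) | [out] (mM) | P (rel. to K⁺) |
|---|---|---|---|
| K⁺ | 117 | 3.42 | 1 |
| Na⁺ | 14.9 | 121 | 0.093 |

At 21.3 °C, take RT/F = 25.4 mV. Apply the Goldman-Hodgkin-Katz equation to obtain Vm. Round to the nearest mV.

-53 mV

Vm = 25.4 · ln[(Σ P·[cation]ₒ + Σ P·[anion]ᵢ) / (Σ P·[cation]ᵢ + Σ P·[anion]ₒ)]
Numerator = 1×3.42 + 0.093×121 = 14.67
Denominator = 1×117 + 0.093×14.9 = 118.4
Vm = 25.4 · ln(0.12394) = 25.4 × (-2.0879) = -53.03 mV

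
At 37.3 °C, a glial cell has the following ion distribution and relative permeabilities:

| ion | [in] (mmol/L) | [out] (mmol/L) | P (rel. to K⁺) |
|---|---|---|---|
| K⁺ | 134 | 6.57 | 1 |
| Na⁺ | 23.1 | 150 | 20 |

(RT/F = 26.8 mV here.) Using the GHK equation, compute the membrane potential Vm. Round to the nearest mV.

43 mV

Vm = 26.8 · ln[(Σ P·[cation]ₒ + Σ P·[anion]ᵢ) / (Σ P·[cation]ᵢ + Σ P·[anion]ₒ)]
Numerator = 1×6.57 + 20×150 = 3007
Denominator = 1×134 + 20×23.1 = 596
Vm = 26.8 · ln(5.0446) = 26.8 × (1.6183) = 43.37 mV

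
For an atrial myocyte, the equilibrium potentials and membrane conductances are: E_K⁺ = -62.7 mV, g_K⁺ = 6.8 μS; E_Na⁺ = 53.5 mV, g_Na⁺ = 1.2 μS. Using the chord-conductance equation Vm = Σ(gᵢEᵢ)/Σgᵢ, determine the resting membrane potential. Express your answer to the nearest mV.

-45 mV

Σ gᵢEᵢ = 6.8·(-62.7) + 1.2·(53.5) = -362.16
Σ gᵢ = 6.8 + 1.2 = 8
Vm = -362.16 / 8 = -45.27 mV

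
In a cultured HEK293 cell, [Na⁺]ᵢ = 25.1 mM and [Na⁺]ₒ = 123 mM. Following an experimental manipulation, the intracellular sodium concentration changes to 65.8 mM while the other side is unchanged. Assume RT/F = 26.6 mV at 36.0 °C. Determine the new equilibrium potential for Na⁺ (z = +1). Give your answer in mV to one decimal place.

After the shift: [Na⁺]_out = 123, [Na⁺]_in = 65.8 mM.
E_new = (26.6/1)·ln(123/65.8) = 26.60 · (0.6256) = 16.64 mV

16.6 mV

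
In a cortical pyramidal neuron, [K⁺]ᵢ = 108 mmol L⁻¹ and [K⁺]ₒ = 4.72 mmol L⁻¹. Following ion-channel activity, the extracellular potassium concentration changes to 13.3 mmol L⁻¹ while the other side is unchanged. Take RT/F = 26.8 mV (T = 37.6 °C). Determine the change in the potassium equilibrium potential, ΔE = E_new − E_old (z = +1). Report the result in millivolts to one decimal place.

27.8 mV

E_old = (26.8/1)·ln(4.72/108) = -83.89 mV
E_new = (26.8/1)·ln(13.3/108) = -56.13 mV
ΔE = -56.13 − (-83.89) = 27.76 mV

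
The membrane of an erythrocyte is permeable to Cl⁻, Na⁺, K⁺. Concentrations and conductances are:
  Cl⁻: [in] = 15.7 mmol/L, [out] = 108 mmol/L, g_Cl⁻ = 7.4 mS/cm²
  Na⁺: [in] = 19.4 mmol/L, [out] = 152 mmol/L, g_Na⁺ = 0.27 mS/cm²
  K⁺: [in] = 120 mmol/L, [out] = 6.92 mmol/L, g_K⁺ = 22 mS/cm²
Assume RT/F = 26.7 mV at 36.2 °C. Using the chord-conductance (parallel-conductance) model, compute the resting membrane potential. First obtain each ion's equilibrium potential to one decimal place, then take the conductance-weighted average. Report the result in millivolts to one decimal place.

-68.8 mV

E_Cl⁻ = (26.7/-1)·ln(108/15.7) = -51.5 mV
E_Na⁺ = (26.7/1)·ln(152/19.4) = 55.0 mV
E_K⁺ = (26.7/1)·ln(6.92/120) = -76.2 mV
Vm = (Σ gᵢEᵢ)/(Σ gᵢ) = (7.4·-51.5 + 0.27·55.0 + 22·-76.2) / (7.4 + 0.27 + 22)
= -2042.65 / 29.67 = -68.85 mV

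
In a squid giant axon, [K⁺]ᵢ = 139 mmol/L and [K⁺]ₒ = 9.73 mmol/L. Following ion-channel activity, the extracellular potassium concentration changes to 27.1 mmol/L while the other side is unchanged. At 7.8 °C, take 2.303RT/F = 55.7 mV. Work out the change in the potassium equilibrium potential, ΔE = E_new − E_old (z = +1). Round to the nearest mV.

25 mV

E_old = (55.7/1)·log₁₀(9.73/139) = -64.33 mV
E_new = (55.7/1)·log₁₀(27.1/139) = -39.55 mV
ΔE = -39.55 − (-64.33) = 24.78 mV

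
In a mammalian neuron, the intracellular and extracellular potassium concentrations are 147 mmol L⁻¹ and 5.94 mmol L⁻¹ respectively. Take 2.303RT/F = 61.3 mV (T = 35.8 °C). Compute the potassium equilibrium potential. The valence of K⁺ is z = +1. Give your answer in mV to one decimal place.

-85.4 mV

E = (61.3/z) · log₁₀([K⁺]_out/[K⁺]_in) with z = +1.
= (61.3/1) · log₁₀(5.94/147) = 61.30 · log₁₀(0.04041)
= 61.30 · (-1.3935) = -85.42 mV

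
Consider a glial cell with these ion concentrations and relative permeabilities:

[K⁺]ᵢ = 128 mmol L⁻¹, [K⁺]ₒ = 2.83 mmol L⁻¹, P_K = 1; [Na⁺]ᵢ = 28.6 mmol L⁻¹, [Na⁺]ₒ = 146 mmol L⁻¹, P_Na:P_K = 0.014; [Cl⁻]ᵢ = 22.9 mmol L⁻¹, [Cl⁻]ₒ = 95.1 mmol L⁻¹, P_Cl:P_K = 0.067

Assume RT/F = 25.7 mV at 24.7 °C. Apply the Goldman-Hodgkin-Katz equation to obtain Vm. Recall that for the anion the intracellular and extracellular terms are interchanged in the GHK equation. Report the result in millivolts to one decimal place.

-78.3 mV

Vm = 25.7 · ln[(Σ P·[cation]ₒ + Σ P·[anion]ᵢ) / (Σ P·[cation]ᵢ + Σ P·[anion]ₒ)]
Numerator = 1×2.83 + 0.014×146 + 0.067×22.9 = 6.408
Denominator = 1×128 + 0.014×28.6 + 0.067×95.1 = 134.8
Vm = 25.7 · ln(0.047549) = 25.7 × (-3.0460) = -78.28 mV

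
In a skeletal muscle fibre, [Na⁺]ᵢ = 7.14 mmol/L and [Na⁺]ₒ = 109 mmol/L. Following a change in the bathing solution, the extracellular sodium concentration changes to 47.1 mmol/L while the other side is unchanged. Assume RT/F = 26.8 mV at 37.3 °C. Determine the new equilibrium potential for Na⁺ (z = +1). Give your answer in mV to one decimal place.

After the shift: [Na⁺]_out = 47.1, [Na⁺]_in = 7.14 mmol/L.
E_new = (26.8/1)·ln(47.1/7.14) = 26.80 · (1.8866) = 50.56 mV

50.6 mV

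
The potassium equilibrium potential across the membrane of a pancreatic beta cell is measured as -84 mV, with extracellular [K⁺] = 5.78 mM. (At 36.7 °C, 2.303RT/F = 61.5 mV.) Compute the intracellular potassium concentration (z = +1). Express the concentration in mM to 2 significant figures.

130 mM

Nernst: E = (61.5/1) · log₁₀([out]/[in]), so log₁₀([out]/[in]) = -84.0 × 1 / 61.5 = -1.3659.
[out]/[in] = 10^(-1.3659) = 0.04307.
[in] = 5.78 / 0.04307 = 134.2 mM.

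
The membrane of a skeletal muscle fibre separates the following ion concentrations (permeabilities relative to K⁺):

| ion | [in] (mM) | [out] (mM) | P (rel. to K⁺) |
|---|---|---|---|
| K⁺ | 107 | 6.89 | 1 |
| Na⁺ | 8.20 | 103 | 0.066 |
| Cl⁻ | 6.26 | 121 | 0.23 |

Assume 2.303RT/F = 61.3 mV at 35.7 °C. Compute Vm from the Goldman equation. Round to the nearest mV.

-58 mV

Vm = 61.3 · log₁₀[(Σ P·[cation]ₒ + Σ P·[anion]ᵢ) / (Σ P·[cation]ᵢ + Σ P·[anion]ₒ)]
Numerator = 1×6.89 + 0.066×103 + 0.23×6.26 = 15.13
Denominator = 1×107 + 0.066×8.20 + 0.23×121 = 135.4
Vm = 61.3 · log₁₀(0.11175) = 61.3 × (-0.9518) = -58.34 mV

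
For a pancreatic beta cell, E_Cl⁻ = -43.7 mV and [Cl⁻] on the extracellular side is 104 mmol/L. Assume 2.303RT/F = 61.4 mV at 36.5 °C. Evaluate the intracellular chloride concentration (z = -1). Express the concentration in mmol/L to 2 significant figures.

20 mmol/L

Nernst: E = (61.4/-1) · log₁₀([out]/[in]), so log₁₀([out]/[in]) = -43.7 × -1 / 61.4 = 0.7117.
[out]/[in] = 10^(0.7117) = 5.149.
[in] = 104 / 5.149 = 20.2 mmol/L.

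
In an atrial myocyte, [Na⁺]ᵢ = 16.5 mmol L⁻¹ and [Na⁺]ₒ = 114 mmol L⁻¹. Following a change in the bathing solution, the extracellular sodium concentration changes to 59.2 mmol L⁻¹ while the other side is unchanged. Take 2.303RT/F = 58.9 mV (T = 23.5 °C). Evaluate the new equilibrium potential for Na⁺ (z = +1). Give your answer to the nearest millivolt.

After the shift: [Na⁺]_out = 59.2, [Na⁺]_in = 16.5 mmol L⁻¹.
E_new = (58.9/1)·log₁₀(59.2/16.5) = 58.90 · (0.5548) = 32.68 mV

33 mV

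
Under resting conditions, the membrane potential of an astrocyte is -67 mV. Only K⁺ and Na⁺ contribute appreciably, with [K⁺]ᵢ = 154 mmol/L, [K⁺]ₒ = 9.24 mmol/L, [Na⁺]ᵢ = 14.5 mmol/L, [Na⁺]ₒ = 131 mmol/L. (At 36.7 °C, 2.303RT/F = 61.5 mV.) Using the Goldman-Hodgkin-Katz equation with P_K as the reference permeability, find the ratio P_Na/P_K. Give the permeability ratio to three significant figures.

Let α = P_Na/P_K. GHK: Vm = 61.5·log₁₀[(Kₒ + α·Naₒ)/(Kᵢ + α·Naᵢ)].
10^(Vm/61.5) = 10^(-67.0/61.5) = 0.08139
So 0.08139·(Kᵢ + α·Naᵢ) = Kₒ + α·Naₒ → α = (0.08139·154.0 − 9.24) / (131.0 − 0.08139·14.5)
α = (12.53 − 9.24) / (131.0 − 1.18) = 3.294/129.8 = 0.02537

0.0254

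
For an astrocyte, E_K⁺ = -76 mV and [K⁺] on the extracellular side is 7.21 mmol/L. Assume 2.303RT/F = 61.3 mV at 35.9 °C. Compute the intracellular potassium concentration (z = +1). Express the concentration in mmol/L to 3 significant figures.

Nernst: E = (61.3/1) · log₁₀([out]/[in]), so log₁₀([out]/[in]) = -76.0 × 1 / 61.3 = -1.2398.
[out]/[in] = 10^(-1.2398) = 0.05757.
[in] = 7.21 / 0.05757 = 125.2 mmol/L.

125 mmol/L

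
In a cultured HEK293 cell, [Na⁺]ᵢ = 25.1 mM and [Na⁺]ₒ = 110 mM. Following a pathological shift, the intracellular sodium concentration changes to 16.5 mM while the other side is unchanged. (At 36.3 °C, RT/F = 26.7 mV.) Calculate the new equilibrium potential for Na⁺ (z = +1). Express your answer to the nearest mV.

51 mV

After the shift: [Na⁺]_out = 110, [Na⁺]_in = 16.5 mM.
E_new = (26.7/1)·ln(110/16.5) = 26.70 · (1.8971) = 50.65 mV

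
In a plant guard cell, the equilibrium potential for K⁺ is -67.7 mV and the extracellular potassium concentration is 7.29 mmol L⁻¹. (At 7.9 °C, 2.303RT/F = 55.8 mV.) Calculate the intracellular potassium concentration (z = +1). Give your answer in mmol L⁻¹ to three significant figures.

119 mmol L⁻¹

Nernst: E = (55.8/1) · log₁₀([out]/[in]), so log₁₀([out]/[in]) = -67.7 × 1 / 55.8 = -1.2133.
[out]/[in] = 10^(-1.2133) = 0.0612.
[in] = 7.29 / 0.0612 = 119.1 mmol L⁻¹.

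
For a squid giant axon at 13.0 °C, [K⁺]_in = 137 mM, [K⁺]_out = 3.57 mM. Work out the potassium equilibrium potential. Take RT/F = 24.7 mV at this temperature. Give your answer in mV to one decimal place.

E = (24.7/z) · ln([K⁺]_out/[K⁺]_in) with z = +1.
= (24.7/1) · ln(3.57/137) = 24.70 · ln(0.02606)
= 24.70 · (-3.6474) = -90.09 mV

-90.1 mV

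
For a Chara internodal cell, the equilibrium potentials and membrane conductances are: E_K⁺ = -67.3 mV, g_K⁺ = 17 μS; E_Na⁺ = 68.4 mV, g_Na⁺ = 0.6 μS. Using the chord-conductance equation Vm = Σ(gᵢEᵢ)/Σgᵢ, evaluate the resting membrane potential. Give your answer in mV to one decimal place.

-62.7 mV

Σ gᵢEᵢ = 17·(-67.3) + 0.6·(68.4) = -1103.06
Σ gᵢ = 17 + 0.6 = 17.6
Vm = -1103.06 / 17.6 = -62.67 mV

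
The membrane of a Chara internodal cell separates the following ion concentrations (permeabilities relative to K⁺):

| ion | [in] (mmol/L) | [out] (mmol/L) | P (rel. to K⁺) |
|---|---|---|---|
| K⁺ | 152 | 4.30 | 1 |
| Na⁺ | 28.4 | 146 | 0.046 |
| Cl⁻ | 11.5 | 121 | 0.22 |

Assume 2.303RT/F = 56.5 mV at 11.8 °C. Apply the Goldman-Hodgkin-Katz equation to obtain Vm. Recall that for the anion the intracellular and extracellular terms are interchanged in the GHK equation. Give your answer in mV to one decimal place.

-63.5 mV

Vm = 56.5 · log₁₀[(Σ P·[cation]ₒ + Σ P·[anion]ᵢ) / (Σ P·[cation]ᵢ + Σ P·[anion]ₒ)]
Numerator = 1×4.30 + 0.046×146 + 0.22×11.5 = 13.55
Denominator = 1×152 + 0.046×28.4 + 0.22×121 = 179.9
Vm = 56.5 · log₁₀(0.075286) = 56.5 × (-1.1233) = -63.47 mV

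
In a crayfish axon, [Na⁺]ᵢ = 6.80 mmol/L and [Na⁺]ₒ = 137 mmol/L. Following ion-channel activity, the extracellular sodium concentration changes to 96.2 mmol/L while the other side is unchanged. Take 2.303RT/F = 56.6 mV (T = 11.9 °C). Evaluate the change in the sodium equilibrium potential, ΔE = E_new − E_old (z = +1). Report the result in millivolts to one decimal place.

E_old = (56.6/1)·log₁₀(137/6.80) = 73.82 mV
E_new = (56.6/1)·log₁₀(96.2/6.80) = 65.13 mV
ΔE = 65.13 − (73.82) = -8.69 mV

-8.7 mV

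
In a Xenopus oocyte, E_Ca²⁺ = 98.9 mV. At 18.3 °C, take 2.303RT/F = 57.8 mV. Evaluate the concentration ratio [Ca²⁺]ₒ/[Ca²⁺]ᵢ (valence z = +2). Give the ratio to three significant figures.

log₁₀([out]/[in]) = E·z/(57.8) = 98.9 × 2 / 57.8 = 3.4221
[out]/[in] = 10^(3.4221) = 2643

2640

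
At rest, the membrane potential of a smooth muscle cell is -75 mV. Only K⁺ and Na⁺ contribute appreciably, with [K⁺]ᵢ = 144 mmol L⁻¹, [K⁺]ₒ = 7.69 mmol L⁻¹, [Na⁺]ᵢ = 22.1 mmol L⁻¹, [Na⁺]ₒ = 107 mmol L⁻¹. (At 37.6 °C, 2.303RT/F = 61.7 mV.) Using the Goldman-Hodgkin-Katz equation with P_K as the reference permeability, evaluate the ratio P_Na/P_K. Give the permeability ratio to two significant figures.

0.010

Let α = P_Na/P_K. GHK: Vm = 61.7·log₁₀[(Kₒ + α·Naₒ)/(Kᵢ + α·Naᵢ)].
10^(Vm/61.7) = 10^(-75.0/61.7) = 0.060875
So 0.060875·(Kᵢ + α·Naᵢ) = Kₒ + α·Naₒ → α = (0.060875·144.0 − 7.69) / (107.0 − 0.060875·22.1)
α = (8.766 − 7.69) / (107.0 − 1.345) = 1.076/105.7 = 0.01018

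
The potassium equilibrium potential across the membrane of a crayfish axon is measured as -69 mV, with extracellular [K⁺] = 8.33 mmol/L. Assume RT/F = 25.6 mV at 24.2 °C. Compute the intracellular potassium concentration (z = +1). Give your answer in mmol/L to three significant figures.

Nernst: E = (25.6/1) · ln([out]/[in]), so ln([out]/[in]) = -69.0 × 1 / 25.6 = -2.6953.
[out]/[in] = e^(-2.6953) = 0.06752.
[in] = 8.33 / 0.06752 = 123.4 mmol/L.

123 mmol/L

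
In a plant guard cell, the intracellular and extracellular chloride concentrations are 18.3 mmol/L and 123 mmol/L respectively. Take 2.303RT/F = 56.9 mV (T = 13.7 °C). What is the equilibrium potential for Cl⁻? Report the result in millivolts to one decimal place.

E = (56.9/z) · log₁₀([Cl⁻]_out/[Cl⁻]_in) with z = -1.
For an anion, dividing by z = -1 reverses the sign.
= (56.9/-1) · log₁₀(123/18.3) = -56.90 · log₁₀(6.721)
= -56.90 · (0.8275) = -47.08 mV

-47.1 mV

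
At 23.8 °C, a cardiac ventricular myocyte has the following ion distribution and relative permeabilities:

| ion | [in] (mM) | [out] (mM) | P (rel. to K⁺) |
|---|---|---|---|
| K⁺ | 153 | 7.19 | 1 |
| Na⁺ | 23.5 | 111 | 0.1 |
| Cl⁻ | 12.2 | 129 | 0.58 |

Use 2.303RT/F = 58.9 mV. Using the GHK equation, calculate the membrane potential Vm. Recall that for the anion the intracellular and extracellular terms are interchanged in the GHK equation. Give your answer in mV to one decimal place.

-56.4 mV

Vm = 58.9 · log₁₀[(Σ P·[cation]ₒ + Σ P·[anion]ᵢ) / (Σ P·[cation]ᵢ + Σ P·[anion]ₒ)]
Numerator = 1×7.19 + 0.1×111 + 0.58×12.2 = 25.37
Denominator = 1×153 + 0.1×23.5 + 0.58×129 = 230.2
Vm = 58.9 · log₁₀(0.11021) = 58.9 × (-0.9578) = -56.41 mV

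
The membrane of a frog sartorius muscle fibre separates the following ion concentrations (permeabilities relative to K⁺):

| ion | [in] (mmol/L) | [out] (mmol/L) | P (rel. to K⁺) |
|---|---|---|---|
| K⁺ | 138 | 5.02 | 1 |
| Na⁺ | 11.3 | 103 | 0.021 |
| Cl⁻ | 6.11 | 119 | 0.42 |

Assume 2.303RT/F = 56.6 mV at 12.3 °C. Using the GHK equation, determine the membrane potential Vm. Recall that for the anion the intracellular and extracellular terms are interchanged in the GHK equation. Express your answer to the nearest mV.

-73 mV

Vm = 56.6 · log₁₀[(Σ P·[cation]ₒ + Σ P·[anion]ᵢ) / (Σ P·[cation]ᵢ + Σ P·[anion]ₒ)]
Numerator = 1×5.02 + 0.021×103 + 0.42×6.11 = 9.749
Denominator = 1×138 + 0.021×11.3 + 0.42×119 = 188.2
Vm = 56.6 · log₁₀(0.051798) = 56.6 × (-1.2857) = -72.77 mV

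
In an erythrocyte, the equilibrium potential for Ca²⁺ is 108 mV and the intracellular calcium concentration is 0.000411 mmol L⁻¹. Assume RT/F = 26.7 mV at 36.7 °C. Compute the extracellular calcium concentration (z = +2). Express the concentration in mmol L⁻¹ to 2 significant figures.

Nernst: E = (26.7/2) · ln([out]/[in]), so ln([out]/[in]) = 108.0 × 2 / 26.7 = 8.0899.
[out]/[in] = e^(8.0899) = 3261.
[out] = 3261 × 0.000411 = 1.34 mmol L⁻¹.

1.3 mmol L⁻¹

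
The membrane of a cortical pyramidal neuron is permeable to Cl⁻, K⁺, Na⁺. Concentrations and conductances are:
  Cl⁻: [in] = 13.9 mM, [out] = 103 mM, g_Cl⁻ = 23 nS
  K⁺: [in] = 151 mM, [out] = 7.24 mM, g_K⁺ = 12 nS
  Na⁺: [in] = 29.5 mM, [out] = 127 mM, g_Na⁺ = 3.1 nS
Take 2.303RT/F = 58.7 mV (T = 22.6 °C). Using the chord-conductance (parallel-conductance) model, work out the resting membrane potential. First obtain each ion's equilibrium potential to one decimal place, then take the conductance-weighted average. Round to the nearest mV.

E_Cl⁻ = (58.7/-1)·log₁₀(103/13.9) = -51.1 mV
E_K⁺ = (58.7/1)·log₁₀(7.24/151) = -77.4 mV
E_Na⁺ = (58.7/1)·log₁₀(127/29.5) = 37.2 mV
Vm = (Σ gᵢEᵢ)/(Σ gᵢ) = (23·-51.1 + 12·-77.4 + 3.1·37.2) / (23 + 12 + 3.1)
= -1988.78 / 38.1 = -52.20 mV

-52 mV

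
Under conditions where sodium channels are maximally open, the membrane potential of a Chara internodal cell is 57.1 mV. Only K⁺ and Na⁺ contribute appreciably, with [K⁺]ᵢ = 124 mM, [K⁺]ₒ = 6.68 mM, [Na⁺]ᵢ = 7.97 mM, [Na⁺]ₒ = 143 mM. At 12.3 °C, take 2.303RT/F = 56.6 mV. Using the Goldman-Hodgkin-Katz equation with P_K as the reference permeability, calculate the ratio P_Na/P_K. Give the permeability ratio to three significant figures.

20.4

Let α = P_Na/P_K. GHK: Vm = 56.6·log₁₀[(Kₒ + α·Naₒ)/(Kᵢ + α·Naᵢ)].
10^(Vm/56.6) = 10^(57.1/56.6) = 10.205
So 10.205·(Kᵢ + α·Naᵢ) = Kₒ + α·Naₒ → α = (10.205·124.0 − 6.68) / (143.0 − 10.205·7.97)
α = (1265 − 6.68) / (143.0 − 81.34) = 1259/61.66 = 20.41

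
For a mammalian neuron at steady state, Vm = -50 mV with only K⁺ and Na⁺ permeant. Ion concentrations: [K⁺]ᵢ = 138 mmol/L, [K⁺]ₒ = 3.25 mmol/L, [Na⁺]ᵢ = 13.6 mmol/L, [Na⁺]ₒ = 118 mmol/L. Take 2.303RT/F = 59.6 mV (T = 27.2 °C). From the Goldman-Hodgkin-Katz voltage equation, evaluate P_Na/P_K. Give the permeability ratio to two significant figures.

Let α = P_Na/P_K. GHK: Vm = 59.6·log₁₀[(Kₒ + α·Naₒ)/(Kᵢ + α·Naᵢ)].
10^(Vm/59.6) = 10^(-50.0/59.6) = 0.1449
So 0.1449·(Kᵢ + α·Naᵢ) = Kₒ + α·Naₒ → α = (0.1449·138.0 − 3.25) / (118.0 − 0.1449·13.6)
α = (20 − 3.25) / (118.0 − 1.971) = 16.75/116 = 0.1443

0.14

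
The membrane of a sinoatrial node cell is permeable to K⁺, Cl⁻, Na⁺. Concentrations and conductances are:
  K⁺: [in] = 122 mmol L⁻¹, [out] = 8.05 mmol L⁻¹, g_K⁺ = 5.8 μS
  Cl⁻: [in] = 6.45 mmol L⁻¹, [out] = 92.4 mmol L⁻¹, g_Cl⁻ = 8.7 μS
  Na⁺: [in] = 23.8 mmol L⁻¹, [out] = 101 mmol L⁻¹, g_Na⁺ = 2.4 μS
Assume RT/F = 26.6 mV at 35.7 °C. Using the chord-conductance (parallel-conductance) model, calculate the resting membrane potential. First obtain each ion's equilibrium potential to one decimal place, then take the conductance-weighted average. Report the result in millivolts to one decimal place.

E_K⁺ = (26.6/1)·ln(8.05/122) = -72.3 mV
E_Cl⁻ = (26.6/-1)·ln(92.4/6.45) = -70.8 mV
E_Na⁺ = (26.6/1)·ln(101/23.8) = 38.4 mV
Vm = (Σ gᵢEᵢ)/(Σ gᵢ) = (5.8·-72.3 + 8.7·-70.8 + 2.4·38.4) / (5.8 + 8.7 + 2.4)
= -943.14 / 16.9 = -55.81 mV

-55.8 mV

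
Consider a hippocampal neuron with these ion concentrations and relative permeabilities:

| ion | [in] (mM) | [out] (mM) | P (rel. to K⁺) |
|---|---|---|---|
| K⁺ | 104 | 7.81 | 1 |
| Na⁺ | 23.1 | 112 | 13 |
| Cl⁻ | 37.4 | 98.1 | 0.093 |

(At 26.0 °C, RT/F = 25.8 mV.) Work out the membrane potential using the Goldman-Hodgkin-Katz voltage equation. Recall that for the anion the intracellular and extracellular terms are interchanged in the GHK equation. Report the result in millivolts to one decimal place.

32.7 mV

Vm = 25.8 · ln[(Σ P·[cation]ₒ + Σ P·[anion]ᵢ) / (Σ P·[cation]ᵢ + Σ P·[anion]ₒ)]
Numerator = 1×7.81 + 13×112 + 0.093×37.4 = 1467
Denominator = 1×104 + 13×23.1 + 0.093×98.1 = 413.4
Vm = 25.8 · ln(3.5491) = 25.8 × (1.2667) = 32.68 mV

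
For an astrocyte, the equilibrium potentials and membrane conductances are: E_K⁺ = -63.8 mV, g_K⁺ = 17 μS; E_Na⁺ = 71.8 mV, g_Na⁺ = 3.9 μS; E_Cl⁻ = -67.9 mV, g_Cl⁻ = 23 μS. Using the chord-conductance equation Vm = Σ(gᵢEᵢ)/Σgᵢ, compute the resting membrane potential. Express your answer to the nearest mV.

-54 mV

Σ gᵢEᵢ = 17·(-63.8) + 3.9·(71.8) + 23·(-67.9) = -2366.28
Σ gᵢ = 17 + 3.9 + 23 = 43.9
Vm = -2366.28 / 43.9 = -53.90 mV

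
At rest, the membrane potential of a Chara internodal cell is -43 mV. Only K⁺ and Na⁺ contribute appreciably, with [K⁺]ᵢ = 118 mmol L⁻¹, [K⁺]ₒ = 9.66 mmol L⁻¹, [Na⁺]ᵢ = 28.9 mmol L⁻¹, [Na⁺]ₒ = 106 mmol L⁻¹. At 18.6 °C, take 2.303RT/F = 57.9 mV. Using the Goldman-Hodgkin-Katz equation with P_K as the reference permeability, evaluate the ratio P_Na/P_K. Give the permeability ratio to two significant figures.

0.12

Let α = P_Na/P_K. GHK: Vm = 57.9·log₁₀[(Kₒ + α·Naₒ)/(Kᵢ + α·Naᵢ)].
10^(Vm/57.9) = 10^(-43.0/57.9) = 0.18086
So 0.18086·(Kᵢ + α·Naᵢ) = Kₒ + α·Naₒ → α = (0.18086·118.0 − 9.66) / (106.0 − 0.18086·28.9)
α = (21.34 − 9.66) / (106.0 − 5.227) = 11.68/100.8 = 0.1159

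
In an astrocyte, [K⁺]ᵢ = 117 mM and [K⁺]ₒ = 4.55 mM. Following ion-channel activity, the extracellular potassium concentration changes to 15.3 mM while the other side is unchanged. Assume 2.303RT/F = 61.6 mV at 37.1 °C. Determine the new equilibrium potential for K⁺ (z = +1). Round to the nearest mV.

-54 mV

After the shift: [K⁺]_out = 15.3, [K⁺]_in = 117 mM.
E_new = (61.6/1)·log₁₀(15.3/117) = 61.60 · (-0.8835) = -54.42 mV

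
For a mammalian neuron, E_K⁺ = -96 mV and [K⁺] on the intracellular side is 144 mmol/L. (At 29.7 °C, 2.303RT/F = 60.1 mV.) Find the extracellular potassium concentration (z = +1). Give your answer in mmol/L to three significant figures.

3.64 mmol/L

Nernst: E = (60.1/1) · log₁₀([out]/[in]), so log₁₀([out]/[in]) = -96.0 × 1 / 60.1 = -1.5973.
[out]/[in] = 10^(-1.5973) = 0.02527.
[out] = 0.02527 × 144 = 3.639 mmol/L.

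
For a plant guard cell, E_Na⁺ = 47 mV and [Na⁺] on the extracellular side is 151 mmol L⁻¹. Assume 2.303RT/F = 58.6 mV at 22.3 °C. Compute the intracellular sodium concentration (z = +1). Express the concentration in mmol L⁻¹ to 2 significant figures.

24 mmol L⁻¹

Nernst: E = (58.6/1) · log₁₀([out]/[in]), so log₁₀([out]/[in]) = 47.0 × 1 / 58.6 = 0.8020.
[out]/[in] = 10^(0.8020) = 6.339.
[in] = 151 / 6.339 = 23.82 mmol L⁻¹.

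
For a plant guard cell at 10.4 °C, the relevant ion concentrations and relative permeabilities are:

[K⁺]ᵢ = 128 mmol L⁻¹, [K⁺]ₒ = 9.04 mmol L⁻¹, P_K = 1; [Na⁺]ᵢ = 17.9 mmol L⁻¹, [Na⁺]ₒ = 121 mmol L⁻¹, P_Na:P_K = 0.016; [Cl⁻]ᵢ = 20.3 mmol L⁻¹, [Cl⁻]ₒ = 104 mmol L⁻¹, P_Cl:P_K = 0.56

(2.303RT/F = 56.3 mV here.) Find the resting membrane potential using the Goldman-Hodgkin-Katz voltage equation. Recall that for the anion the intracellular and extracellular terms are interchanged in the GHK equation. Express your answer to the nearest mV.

-52 mV

Vm = 56.3 · log₁₀[(Σ P·[cation]ₒ + Σ P·[anion]ᵢ) / (Σ P·[cation]ᵢ + Σ P·[anion]ₒ)]
Numerator = 1×9.04 + 0.016×121 + 0.56×20.3 = 22.34
Denominator = 1×128 + 0.016×17.9 + 0.56×104 = 186.5
Vm = 56.3 · log₁₀(0.11979) = 56.3 × (-0.9216) = -51.88 mV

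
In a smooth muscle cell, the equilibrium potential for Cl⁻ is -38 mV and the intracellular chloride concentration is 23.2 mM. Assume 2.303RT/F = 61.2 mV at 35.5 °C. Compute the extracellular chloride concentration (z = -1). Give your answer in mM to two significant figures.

97 mM

Nernst: E = (61.2/-1) · log₁₀([out]/[in]), so log₁₀([out]/[in]) = -38.0 × -1 / 61.2 = 0.6209.
[out]/[in] = 10^(0.6209) = 4.177.
[out] = 4.177 × 23.2 = 96.92 mM.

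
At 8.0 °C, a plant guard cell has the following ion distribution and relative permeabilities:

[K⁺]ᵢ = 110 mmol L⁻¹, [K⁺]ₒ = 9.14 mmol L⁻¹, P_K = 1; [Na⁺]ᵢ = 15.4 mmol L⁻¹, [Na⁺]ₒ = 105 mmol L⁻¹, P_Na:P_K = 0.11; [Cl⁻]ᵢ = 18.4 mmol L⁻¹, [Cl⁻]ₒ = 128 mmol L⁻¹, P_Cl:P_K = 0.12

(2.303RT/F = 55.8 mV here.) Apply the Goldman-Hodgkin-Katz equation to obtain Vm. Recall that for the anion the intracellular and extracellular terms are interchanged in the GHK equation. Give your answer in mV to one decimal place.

Vm = 55.8 · log₁₀[(Σ P·[cation]ₒ + Σ P·[anion]ᵢ) / (Σ P·[cation]ᵢ + Σ P·[anion]ₒ)]
Numerator = 1×9.14 + 0.11×105 + 0.12×18.4 = 22.9
Denominator = 1×110 + 0.11×15.4 + 0.12×128 = 127.1
Vm = 55.8 · log₁₀(0.18022) = 55.8 × (-0.7442) = -41.53 mV

-41.5 mV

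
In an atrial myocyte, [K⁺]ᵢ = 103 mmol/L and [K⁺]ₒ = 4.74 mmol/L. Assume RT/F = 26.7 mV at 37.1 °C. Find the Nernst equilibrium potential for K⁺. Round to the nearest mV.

-82 mV

E = (26.7/z) · ln([K⁺]_out/[K⁺]_in) with z = +1.
= (26.7/1) · ln(4.74/103) = 26.70 · ln(0.04602)
= 26.70 · (-3.0787) = -82.20 mV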